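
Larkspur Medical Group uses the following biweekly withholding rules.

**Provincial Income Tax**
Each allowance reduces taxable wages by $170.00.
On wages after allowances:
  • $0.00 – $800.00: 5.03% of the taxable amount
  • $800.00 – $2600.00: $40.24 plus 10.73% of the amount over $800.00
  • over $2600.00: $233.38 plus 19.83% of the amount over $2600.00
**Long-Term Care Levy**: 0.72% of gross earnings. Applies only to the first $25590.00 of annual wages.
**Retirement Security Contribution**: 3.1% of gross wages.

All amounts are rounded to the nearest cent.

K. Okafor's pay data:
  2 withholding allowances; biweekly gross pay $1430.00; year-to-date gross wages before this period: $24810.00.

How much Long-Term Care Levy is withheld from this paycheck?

$5.62

Long-Term Care Levy: cap $25590.00 − YTD $24810.00 = $780.00 subject; 0.72% × $780.00 = $5.62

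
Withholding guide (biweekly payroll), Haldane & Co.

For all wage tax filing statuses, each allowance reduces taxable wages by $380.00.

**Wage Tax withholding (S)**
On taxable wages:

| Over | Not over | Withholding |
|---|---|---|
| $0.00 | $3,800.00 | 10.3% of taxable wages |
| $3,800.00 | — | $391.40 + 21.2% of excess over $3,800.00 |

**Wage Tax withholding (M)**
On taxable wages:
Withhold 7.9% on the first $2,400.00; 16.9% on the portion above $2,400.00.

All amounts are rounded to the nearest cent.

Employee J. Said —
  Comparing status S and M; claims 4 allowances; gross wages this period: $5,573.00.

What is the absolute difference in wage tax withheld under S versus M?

$23.92

Wage Tax (S): taxable = $5,573.00 − 4×$380.00 = $4,053.00
  $391.40 + 21.2% × ($4,053.00 − $3,800.00) = $391.40 + 21.2% × $253.00 = $445.04
Wage Tax (M): taxable = $5,573.00 − 4×$380.00 = $4,053.00
  $189.60 + 16.9% × ($4,053.00 − $2,400.00) = $189.60 + 16.9% × $1,653.00 = $468.96
Difference: |$445.04 − $468.96| = $23.92 (higher under M)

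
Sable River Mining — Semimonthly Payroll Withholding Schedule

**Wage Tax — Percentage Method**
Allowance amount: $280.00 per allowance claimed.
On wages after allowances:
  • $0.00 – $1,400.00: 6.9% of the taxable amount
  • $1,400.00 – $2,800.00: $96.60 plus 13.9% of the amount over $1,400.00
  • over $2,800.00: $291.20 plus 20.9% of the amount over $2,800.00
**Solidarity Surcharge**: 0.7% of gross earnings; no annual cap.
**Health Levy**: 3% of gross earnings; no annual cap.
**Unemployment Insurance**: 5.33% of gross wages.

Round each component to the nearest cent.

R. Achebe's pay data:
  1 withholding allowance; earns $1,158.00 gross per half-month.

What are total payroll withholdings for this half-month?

$165.15

Wage Tax: taxable = $1,158.00 − 1×$280.00 = $878.00
  6.9% × $878.00 = $60.58
Solidarity Surcharge: 0.7% × $1,158.00 = $8.11
Health Levy: 3% × $1,158.00 = $34.74
Unemployment Insurance: 5.33% × $1,158.00 = $61.72
Total: $60.58 + $8.11 + $34.74 + $61.72 = $165.15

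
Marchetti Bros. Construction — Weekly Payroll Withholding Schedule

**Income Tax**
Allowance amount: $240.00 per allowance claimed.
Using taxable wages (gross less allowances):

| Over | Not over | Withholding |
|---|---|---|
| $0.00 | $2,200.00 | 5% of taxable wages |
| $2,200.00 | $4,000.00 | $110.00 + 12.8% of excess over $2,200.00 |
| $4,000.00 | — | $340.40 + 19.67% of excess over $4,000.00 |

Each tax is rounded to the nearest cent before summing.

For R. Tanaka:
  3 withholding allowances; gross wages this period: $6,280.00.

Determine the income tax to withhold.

Income Tax: taxable = $6,280.00 − 3×$240.00 = $5,560.00
  $340.40 + 19.67% × ($5,560.00 − $4,000.00) = $340.40 + 19.67% × $1,560.00 = $647.25

$647.25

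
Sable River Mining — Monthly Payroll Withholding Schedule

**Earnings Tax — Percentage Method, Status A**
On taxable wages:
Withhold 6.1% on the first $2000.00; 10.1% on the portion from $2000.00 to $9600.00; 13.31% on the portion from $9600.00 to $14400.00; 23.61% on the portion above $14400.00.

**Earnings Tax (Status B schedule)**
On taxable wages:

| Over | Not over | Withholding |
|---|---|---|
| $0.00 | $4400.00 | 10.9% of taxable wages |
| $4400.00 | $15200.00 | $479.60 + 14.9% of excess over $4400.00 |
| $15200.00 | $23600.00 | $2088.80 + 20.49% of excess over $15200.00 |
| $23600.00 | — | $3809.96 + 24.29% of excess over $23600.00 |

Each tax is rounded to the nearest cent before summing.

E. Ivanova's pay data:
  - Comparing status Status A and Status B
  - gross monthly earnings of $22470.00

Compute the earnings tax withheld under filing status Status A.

Earnings Tax (Status A): taxable = $22470.00
  $1528.48 + 23.61% × ($22470.00 − $14400.00) = $1528.48 + 23.61% × $8070.00 = $3433.81

$3433.81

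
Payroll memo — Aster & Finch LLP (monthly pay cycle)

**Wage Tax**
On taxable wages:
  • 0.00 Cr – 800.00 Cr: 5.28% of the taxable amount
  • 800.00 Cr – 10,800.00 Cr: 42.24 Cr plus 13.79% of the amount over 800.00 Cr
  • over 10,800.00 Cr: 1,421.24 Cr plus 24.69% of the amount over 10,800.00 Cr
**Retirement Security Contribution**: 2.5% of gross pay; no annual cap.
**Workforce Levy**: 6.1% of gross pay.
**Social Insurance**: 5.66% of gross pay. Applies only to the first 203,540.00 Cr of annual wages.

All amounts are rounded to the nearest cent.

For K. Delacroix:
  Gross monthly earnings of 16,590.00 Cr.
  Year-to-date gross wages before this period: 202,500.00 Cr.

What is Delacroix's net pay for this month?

12,253.61 Cr

Wage Tax: taxable = 16,590.00 Cr
  1,421.24 Cr + 24.69% × (16,590.00 Cr − 10,800.00 Cr) = 1,421.24 Cr + 24.69% × 5,790.00 Cr = 2,850.79 Cr
Retirement Security Contribution: 2.5% × 16,590.00 Cr = 414.75 Cr
Workforce Levy: 6.1% × 16,590.00 Cr = 1,011.99 Cr
Social Insurance: cap 203,540.00 Cr − YTD 202,500.00 Cr = 1,040.00 Cr subject; 5.66% × 1,040.00 Cr = 58.86 Cr
Total withheld: 2,850.79 Cr + 414.75 Cr + 1,011.99 Cr + 58.86 Cr = 4,336.39 Cr
Net pay: 16,590.00 Cr − 4,336.39 Cr = 12,253.61 Cr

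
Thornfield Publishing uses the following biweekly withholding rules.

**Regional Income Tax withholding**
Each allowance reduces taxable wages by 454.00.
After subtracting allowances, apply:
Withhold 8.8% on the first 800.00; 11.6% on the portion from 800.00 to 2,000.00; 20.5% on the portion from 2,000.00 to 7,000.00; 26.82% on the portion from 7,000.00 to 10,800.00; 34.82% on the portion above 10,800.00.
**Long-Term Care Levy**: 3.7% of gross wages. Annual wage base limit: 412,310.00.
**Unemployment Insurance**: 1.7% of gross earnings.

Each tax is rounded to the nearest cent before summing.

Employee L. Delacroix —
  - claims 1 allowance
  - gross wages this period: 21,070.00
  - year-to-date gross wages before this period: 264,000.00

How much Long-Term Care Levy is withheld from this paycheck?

779.59

Long-Term Care Levy: 3.7% × 21,070.00 = 779.59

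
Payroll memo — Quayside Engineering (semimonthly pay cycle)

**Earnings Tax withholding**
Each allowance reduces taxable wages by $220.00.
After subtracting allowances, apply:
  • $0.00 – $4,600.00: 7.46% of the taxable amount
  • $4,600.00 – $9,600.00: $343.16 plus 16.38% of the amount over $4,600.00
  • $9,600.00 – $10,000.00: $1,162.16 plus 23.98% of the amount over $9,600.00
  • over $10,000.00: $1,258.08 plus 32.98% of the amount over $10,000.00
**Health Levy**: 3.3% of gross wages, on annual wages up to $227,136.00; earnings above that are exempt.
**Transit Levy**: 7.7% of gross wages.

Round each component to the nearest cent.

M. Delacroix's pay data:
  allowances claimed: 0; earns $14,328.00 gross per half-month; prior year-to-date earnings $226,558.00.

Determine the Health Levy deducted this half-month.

$19.07

Health Levy: cap $227,136.00 − YTD $226,558.00 = $578.00 subject; 3.3% × $578.00 = $19.07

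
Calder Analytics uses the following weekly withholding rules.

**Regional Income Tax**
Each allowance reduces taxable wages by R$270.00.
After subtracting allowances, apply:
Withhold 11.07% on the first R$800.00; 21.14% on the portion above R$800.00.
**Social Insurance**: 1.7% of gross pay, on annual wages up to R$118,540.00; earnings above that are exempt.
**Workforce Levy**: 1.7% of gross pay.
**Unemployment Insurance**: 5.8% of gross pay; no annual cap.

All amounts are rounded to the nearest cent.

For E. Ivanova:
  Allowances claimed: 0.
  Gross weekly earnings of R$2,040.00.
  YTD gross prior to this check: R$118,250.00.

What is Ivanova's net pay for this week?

R$1,531.37

Regional Income Tax: taxable = R$2,040.00
  R$88.56 + 21.14% × (R$2,040.00 − R$800.00) = R$88.56 + 21.14% × R$1,240.00 = R$350.70
Social Insurance: cap R$118,540.00 − YTD R$118,250.00 = R$290.00 subject; 1.7% × R$290.00 = R$4.93
Workforce Levy: 1.7% × R$2,040.00 = R$34.68
Unemployment Insurance: 5.8% × R$2,040.00 = R$118.32
Total withheld: R$350.70 + R$4.93 + R$34.68 + R$118.32 = R$508.63
Net pay: R$2,040.00 − R$508.63 = R$1,531.37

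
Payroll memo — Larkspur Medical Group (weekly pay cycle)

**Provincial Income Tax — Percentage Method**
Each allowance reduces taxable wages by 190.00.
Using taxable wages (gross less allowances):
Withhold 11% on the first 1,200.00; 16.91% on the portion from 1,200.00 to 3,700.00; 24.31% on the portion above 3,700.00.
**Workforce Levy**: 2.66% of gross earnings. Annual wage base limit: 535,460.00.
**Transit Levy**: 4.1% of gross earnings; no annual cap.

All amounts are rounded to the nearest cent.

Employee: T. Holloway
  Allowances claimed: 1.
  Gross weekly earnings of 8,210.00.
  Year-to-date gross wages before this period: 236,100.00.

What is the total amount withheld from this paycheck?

Provincial Income Tax: taxable = 8,210.00 − 1×190.00 = 8,020.00
  554.75 + 24.31% × (8,020.00 − 3,700.00) = 554.75 + 24.31% × 4,320.00 = 1,604.94
Workforce Levy: 2.66% × 8,210.00 = 218.39
Transit Levy: 4.1% × 8,210.00 = 336.61
Total: 1,604.94 + 218.39 + 336.61 = 2,159.94

2,159.94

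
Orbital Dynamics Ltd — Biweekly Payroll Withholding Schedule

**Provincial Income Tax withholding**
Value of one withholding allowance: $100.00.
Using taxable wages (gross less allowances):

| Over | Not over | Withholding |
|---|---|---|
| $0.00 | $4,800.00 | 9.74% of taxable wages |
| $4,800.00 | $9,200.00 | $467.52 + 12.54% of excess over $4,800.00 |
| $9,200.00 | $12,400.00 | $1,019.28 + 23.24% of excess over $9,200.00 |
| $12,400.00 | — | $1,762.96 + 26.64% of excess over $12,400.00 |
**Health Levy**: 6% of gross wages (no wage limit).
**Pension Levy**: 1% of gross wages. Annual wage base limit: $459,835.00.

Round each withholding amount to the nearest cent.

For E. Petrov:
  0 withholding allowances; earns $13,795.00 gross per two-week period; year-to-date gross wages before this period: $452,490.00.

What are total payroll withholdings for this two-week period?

$3,035.74

Provincial Income Tax: taxable = $13,795.00
  $1,762.96 + 26.64% × ($13,795.00 − $12,400.00) = $1,762.96 + 26.64% × $1,395.00 = $2,134.59
Health Levy: 6% × $13,795.00 = $827.70
Pension Levy: cap $459,835.00 − YTD $452,490.00 = $7,345.00 subject; 1% × $7,345.00 = $73.45
Total: $2,134.59 + $827.70 + $73.45 = $3,035.74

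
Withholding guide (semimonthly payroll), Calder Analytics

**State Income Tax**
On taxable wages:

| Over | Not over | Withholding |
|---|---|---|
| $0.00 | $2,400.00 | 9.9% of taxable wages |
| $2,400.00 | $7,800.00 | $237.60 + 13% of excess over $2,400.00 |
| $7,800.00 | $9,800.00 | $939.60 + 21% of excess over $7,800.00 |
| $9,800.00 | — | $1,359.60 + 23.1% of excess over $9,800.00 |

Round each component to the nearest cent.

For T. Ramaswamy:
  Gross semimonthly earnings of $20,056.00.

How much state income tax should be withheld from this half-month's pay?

State Income Tax: taxable = $20,056.00
  $1,359.60 + 23.1% × ($20,056.00 − $9,800.00) = $1,359.60 + 23.1% × $10,256.00 = $3,728.74

$3,728.74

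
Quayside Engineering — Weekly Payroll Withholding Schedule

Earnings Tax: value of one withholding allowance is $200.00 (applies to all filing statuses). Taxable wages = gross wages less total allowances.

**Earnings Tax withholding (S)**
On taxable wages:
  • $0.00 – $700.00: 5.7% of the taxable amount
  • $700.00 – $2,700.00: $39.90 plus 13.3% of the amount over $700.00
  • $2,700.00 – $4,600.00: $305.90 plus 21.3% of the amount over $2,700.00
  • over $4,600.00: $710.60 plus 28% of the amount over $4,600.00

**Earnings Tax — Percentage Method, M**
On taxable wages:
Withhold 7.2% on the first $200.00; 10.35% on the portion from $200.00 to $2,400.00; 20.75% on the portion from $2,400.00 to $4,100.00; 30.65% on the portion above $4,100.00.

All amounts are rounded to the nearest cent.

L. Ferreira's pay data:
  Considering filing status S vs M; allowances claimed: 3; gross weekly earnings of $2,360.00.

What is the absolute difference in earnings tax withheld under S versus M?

$5.02

Earnings Tax (S): taxable = $2,360.00 − 3×$200.00 = $1,760.00
  $39.90 + 13.3% × ($1,760.00 − $700.00) = $39.90 + 13.3% × $1,060.00 = $180.88
Earnings Tax (M): taxable = $2,360.00 − 3×$200.00 = $1,760.00
  $14.40 + 10.35% × ($1,760.00 − $200.00) = $14.40 + 10.35% × $1,560.00 = $175.86
Difference: |$180.88 − $175.86| = $5.02 (higher under S)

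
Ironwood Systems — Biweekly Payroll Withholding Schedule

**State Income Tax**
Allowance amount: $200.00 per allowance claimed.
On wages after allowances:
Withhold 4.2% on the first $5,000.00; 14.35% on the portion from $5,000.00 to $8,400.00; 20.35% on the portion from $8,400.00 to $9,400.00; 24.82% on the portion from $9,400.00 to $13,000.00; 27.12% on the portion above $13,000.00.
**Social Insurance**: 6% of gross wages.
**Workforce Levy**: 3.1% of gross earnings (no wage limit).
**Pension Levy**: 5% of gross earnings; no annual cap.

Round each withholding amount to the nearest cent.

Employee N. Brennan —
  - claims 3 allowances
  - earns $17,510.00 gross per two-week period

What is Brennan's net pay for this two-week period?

State Income Tax: taxable = $17,510.00 − 3×$200.00 = $16,910.00
  $1,794.92 + 27.12% × ($16,910.00 − $13,000.00) = $1,794.92 + 27.12% × $3,910.00 = $2,855.31
Social Insurance: 6% × $17,510.00 = $1,050.60
Workforce Levy: 3.1% × $17,510.00 = $542.81
Pension Levy: 5% × $17,510.00 = $875.50
Total withheld: $2,855.31 + $1,050.60 + $542.81 + $875.50 = $5,324.22
Net pay: $17,510.00 − $5,324.22 = $12,185.78

$12,185.78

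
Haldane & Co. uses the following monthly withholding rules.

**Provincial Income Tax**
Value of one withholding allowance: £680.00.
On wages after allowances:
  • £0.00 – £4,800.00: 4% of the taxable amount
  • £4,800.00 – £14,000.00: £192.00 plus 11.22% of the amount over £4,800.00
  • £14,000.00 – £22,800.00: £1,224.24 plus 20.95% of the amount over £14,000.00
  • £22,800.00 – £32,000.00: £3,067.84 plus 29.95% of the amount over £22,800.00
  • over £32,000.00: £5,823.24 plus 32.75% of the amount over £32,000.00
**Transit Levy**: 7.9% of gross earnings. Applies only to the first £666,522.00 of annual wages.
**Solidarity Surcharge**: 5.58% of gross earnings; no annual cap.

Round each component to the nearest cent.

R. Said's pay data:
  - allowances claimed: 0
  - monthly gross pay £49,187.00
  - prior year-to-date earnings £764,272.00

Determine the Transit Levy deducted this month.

£0.00

Transit Levy: YTD £764,272.00 ≥ cap £666,522.00 → £0.00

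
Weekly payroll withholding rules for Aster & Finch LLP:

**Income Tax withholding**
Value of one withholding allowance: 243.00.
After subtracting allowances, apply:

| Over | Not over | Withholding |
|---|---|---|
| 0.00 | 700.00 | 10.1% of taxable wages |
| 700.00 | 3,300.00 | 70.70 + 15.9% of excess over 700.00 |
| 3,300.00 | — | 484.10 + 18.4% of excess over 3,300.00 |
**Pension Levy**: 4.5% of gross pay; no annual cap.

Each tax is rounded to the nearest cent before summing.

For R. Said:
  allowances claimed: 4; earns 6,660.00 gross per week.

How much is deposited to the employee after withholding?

5,436.81

Income Tax: taxable = 6,660.00 − 4×243.00 = 5,688.00
  484.10 + 18.4% × (5,688.00 − 3,300.00) = 484.10 + 18.4% × 2,388.00 = 923.49
Pension Levy: 4.5% × 6,660.00 = 299.70
Total withheld: 923.49 + 299.70 = 1,223.19
Net pay: 6,660.00 − 1,223.19 = 5,436.81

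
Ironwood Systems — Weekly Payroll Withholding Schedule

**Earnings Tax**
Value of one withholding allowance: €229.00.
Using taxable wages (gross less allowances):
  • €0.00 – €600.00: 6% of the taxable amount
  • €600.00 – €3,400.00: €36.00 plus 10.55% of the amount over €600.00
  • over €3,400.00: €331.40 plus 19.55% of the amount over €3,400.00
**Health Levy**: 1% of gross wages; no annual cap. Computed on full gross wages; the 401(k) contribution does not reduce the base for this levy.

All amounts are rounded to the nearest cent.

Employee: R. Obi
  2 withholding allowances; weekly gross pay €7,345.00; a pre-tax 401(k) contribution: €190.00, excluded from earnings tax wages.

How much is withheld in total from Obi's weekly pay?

€1,049.41

Earnings Tax: taxable = €7,345.00 − €190.00 − 2×€229.00 = €6,697.00
  €331.40 + 19.55% × (€6,697.00 − €3,400.00) = €331.40 + 19.55% × €3,297.00 = €975.96
Health Levy: 1% × €7,345.00 = €73.45
Total: €975.96 + €73.45 = €1,049.41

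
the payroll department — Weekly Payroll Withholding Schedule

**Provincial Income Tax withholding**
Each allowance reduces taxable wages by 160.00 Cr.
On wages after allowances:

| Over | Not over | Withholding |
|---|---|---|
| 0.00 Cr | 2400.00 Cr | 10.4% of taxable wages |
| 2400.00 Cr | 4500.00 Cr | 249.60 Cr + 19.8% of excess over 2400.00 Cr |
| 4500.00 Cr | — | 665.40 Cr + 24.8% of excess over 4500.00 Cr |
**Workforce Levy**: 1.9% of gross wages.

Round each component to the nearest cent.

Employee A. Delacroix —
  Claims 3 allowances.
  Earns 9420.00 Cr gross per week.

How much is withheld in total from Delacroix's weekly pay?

Provincial Income Tax: taxable = 9420.00 Cr − 3×160.00 Cr = 8940.00 Cr
  665.40 Cr + 24.8% × (8940.00 Cr − 4500.00 Cr) = 665.40 Cr + 24.8% × 4440.00 Cr = 1766.52 Cr
Workforce Levy: 1.9% × 9420.00 Cr = 178.98 Cr
Total: 1766.52 Cr + 178.98 Cr = 1945.50 Cr

1945.50 Cr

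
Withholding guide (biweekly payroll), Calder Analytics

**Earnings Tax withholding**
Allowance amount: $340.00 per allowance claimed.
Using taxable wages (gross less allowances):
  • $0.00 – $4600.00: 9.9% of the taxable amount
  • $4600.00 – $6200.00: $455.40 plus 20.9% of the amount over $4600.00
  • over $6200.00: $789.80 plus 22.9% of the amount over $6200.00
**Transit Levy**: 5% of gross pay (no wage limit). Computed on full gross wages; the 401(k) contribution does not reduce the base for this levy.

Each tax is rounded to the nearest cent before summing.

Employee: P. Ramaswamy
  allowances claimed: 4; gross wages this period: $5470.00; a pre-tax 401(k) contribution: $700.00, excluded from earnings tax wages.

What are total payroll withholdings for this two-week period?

Earnings Tax: taxable = $5470.00 − $700.00 − 4×$340.00 = $3410.00
  9.9% × $3410.00 = $337.59
Transit Levy: 5% × $5470.00 = $273.50
Total: $337.59 + $273.50 = $611.09

$611.09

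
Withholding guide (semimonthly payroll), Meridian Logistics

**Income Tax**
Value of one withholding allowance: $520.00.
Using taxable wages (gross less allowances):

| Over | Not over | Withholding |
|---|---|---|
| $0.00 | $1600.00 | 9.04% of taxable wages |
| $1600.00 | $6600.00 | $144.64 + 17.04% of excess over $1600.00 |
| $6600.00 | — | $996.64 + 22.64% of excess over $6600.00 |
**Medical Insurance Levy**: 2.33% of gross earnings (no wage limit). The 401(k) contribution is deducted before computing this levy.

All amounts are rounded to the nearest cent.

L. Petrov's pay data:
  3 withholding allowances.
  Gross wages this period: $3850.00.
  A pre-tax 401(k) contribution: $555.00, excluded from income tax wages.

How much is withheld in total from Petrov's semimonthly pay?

$244.41

Income Tax: taxable = $3850.00 − $555.00 − 3×$520.00 = $1735.00
  $144.64 + 17.04% × ($1735.00 − $1600.00) = $144.64 + 17.04% × $135.00 = $167.64
Medical Insurance Levy: 2.33% × $3295.00 = $76.77
Total: $167.64 + $76.77 = $244.41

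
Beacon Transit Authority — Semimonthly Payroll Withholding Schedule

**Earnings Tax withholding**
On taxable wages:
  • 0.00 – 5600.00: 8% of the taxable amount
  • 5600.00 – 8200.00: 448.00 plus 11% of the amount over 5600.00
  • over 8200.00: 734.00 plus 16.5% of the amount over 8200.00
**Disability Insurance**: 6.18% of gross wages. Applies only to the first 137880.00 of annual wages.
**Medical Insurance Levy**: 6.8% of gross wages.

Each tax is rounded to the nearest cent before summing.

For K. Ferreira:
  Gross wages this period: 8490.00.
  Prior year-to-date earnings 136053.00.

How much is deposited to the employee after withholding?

Earnings Tax: taxable = 8490.00
  734.00 + 16.5% × (8490.00 − 8200.00) = 734.00 + 16.5% × 290.00 = 781.85
Disability Insurance: cap 137880.00 − YTD 136053.00 = 1827.00 subject; 6.18% × 1827.00 = 112.91
Medical Insurance Levy: 6.8% × 8490.00 = 577.32
Total withheld: 781.85 + 112.91 + 577.32 = 1472.08
Net pay: 8490.00 − 1472.08 = 7017.92

7017.92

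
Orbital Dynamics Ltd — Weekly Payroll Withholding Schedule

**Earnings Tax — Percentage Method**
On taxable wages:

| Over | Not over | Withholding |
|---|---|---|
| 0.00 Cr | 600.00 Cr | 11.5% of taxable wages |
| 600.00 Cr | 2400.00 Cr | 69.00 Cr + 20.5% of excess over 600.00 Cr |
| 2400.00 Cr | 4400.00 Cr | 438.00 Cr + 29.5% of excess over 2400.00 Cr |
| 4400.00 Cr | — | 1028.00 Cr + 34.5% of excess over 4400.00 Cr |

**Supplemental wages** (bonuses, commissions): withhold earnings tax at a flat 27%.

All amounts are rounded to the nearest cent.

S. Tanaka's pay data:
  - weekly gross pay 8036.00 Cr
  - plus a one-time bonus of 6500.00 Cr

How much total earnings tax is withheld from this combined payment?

4037.42 Cr

Earnings Tax: taxable = 8036.00 Cr
  1028.00 Cr + 34.5% × (8036.00 Cr − 4400.00 Cr) = 1028.00 Cr + 34.5% × 3636.00 Cr = 2282.42 Cr
Supplemental (27% flat on bonus): 27% × 6500.00 Cr = 1755.00 Cr
Total earnings tax: 2282.42 Cr + 1755.00 Cr = 4037.42 Cr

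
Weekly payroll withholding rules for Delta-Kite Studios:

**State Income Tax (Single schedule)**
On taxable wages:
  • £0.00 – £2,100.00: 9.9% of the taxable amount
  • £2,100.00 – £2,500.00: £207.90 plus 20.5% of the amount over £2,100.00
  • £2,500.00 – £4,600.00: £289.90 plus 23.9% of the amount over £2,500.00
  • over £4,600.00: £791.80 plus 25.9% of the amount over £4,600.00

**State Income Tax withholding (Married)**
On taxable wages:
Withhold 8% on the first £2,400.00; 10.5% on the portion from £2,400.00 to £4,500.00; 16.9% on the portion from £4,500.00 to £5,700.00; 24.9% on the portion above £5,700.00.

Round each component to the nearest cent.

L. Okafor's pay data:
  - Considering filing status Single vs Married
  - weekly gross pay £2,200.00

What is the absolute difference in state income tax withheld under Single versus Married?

State Income Tax (Single): taxable = £2,200.00
  £207.90 + 20.5% × (£2,200.00 − £2,100.00) = £207.90 + 20.5% × £100.00 = £228.40
State Income Tax (Married): taxable = £2,200.00
  8% × £2,200.00 = £176.00
Difference: |£228.40 − £176.00| = £52.40 (higher under Single)

£52.40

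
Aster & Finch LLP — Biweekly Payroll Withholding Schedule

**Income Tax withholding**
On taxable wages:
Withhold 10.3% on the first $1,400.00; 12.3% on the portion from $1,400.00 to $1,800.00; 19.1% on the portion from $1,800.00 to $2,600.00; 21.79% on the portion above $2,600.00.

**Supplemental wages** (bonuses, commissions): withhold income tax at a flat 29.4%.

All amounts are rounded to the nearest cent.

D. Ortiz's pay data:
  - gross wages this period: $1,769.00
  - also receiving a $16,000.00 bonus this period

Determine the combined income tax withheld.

Income Tax: taxable = $1,769.00
  $144.20 + 12.3% × ($1,769.00 − $1,400.00) = $144.20 + 12.3% × $369.00 = $189.59
Supplemental (29.4% flat on bonus): 29.4% × $16,000.00 = $4,704.00
Total income tax: $189.59 + $4,704.00 = $4,893.59

$4,893.59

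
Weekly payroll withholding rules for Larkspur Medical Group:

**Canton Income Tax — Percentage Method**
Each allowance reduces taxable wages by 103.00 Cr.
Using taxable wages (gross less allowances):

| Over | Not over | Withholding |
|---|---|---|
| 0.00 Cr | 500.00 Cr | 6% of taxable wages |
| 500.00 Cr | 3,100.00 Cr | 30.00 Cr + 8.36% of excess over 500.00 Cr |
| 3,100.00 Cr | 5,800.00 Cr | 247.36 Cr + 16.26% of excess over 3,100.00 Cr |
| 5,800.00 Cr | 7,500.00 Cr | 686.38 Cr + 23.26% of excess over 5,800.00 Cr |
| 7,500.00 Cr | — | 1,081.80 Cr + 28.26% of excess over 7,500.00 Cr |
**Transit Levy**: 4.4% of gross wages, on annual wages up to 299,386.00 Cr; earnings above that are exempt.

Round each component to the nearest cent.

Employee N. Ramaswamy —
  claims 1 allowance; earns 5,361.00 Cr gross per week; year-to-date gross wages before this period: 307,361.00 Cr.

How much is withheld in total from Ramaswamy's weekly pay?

598.25 Cr

Canton Income Tax: taxable = 5,361.00 Cr − 1×103.00 Cr = 5,258.00 Cr
  247.36 Cr + 16.26% × (5,258.00 Cr − 3,100.00 Cr) = 247.36 Cr + 16.26% × 2,158.00 Cr = 598.25 Cr
Transit Levy: YTD 307,361.00 Cr ≥ cap 299,386.00 Cr → 0.00 Cr
Total: 598.25 Cr + 0.00 Cr = 598.25 Cr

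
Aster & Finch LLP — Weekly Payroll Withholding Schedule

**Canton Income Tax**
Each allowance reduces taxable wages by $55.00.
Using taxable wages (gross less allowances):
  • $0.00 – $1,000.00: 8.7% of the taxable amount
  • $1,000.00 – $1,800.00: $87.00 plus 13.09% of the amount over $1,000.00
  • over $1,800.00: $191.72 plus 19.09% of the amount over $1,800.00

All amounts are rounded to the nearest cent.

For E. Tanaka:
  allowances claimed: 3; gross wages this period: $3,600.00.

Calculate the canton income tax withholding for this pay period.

$503.84

Canton Income Tax: taxable = $3,600.00 − 3×$55.00 = $3,435.00
  $191.72 + 19.09% × ($3,435.00 − $1,800.00) = $191.72 + 19.09% × $1,635.00 = $503.84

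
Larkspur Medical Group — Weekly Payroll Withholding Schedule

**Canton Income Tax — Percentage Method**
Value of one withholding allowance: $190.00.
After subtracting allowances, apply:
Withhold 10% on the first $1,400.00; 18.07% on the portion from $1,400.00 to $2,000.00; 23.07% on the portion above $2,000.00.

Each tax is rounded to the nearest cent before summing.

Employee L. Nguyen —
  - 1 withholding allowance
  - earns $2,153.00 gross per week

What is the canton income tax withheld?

$241.73

Canton Income Tax: taxable = $2,153.00 − 1×$190.00 = $1,963.00
  $140.00 + 18.07% × ($1,963.00 − $1,400.00) = $140.00 + 18.07% × $563.00 = $241.73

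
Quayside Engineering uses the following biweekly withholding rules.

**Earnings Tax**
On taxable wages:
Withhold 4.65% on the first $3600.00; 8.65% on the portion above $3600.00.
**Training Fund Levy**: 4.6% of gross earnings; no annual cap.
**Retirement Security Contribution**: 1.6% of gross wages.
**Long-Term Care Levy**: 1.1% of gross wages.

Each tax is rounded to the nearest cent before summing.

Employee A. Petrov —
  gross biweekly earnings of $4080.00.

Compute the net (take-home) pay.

$3573.24

Earnings Tax: taxable = $4080.00
  $167.40 + 8.65% × ($4080.00 − $3600.00) = $167.40 + 8.65% × $480.00 = $208.92
Training Fund Levy: 4.6% × $4080.00 = $187.68
Retirement Security Contribution: 1.6% × $4080.00 = $65.28
Long-Term Care Levy: 1.1% × $4080.00 = $44.88
Total withheld: $208.92 + $187.68 + $65.28 + $44.88 = $506.76
Net pay: $4080.00 − $506.76 = $3573.24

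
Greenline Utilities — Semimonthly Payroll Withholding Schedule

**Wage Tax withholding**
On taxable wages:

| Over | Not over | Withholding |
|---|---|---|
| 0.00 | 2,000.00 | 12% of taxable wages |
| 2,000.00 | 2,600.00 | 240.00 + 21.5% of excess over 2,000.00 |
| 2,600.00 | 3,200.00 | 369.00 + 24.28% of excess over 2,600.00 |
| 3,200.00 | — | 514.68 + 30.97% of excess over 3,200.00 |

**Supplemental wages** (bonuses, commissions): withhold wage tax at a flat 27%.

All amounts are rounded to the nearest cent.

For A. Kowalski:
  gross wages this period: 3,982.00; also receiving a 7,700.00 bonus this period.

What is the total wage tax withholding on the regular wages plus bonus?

Wage Tax: taxable = 3,982.00
  514.68 + 30.97% × (3,982.00 − 3,200.00) = 514.68 + 30.97% × 782.00 = 756.87
Supplemental (27% flat on bonus): 27% × 7,700.00 = 2,079.00
Total wage tax: 756.87 + 2,079.00 = 2,835.87

2,835.87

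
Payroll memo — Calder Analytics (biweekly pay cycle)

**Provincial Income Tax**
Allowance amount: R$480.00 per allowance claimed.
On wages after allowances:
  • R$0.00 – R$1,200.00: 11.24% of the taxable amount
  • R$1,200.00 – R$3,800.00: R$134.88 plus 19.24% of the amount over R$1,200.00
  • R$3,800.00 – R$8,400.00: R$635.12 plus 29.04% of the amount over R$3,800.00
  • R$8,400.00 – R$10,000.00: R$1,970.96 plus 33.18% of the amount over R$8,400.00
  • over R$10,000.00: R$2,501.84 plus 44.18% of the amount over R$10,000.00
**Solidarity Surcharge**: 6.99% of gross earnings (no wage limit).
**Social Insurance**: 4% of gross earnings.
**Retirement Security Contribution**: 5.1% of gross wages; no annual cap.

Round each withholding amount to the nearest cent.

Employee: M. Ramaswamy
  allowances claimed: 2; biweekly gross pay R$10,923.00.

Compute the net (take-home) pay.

Provincial Income Tax: taxable = R$10,923.00 − 2×R$480.00 = R$9,963.00
  R$1,970.96 + 33.18% × (R$9,963.00 − R$8,400.00) = R$1,970.96 + 33.18% × R$1,563.00 = R$2,489.56
Solidarity Surcharge: 6.99% × R$10,923.00 = R$763.52
Social Insurance: 4% × R$10,923.00 = R$436.92
Retirement Security Contribution: 5.1% × R$10,923.00 = R$557.07
Total withheld: R$2,489.56 + R$763.52 + R$436.92 + R$557.07 = R$4,247.07
Net pay: R$10,923.00 − R$4,247.07 = R$6,675.93

R$6,675.93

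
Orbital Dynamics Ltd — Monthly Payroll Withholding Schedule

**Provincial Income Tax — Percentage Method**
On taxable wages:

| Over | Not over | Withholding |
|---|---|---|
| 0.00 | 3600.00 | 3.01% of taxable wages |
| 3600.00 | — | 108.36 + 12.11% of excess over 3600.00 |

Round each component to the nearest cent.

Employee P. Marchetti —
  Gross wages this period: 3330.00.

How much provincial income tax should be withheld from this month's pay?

100.23

Provincial Income Tax: taxable = 3330.00
  3.01% × 3330.00 = 100.23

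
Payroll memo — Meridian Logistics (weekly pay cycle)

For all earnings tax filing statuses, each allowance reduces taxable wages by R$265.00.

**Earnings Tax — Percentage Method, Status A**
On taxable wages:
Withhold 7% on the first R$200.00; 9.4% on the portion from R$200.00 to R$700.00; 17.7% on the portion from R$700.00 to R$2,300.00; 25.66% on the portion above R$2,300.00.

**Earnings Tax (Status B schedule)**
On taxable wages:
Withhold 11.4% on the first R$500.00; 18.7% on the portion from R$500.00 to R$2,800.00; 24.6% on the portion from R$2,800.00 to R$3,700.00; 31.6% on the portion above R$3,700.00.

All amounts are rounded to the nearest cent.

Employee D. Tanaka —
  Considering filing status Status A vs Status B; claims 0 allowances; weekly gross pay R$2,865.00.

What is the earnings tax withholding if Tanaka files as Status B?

R$503.09

Earnings Tax (Status B): taxable = R$2,865.00
  R$487.10 + 24.6% × (R$2,865.00 − R$2,800.00) = R$487.10 + 24.6% × R$65.00 = R$503.09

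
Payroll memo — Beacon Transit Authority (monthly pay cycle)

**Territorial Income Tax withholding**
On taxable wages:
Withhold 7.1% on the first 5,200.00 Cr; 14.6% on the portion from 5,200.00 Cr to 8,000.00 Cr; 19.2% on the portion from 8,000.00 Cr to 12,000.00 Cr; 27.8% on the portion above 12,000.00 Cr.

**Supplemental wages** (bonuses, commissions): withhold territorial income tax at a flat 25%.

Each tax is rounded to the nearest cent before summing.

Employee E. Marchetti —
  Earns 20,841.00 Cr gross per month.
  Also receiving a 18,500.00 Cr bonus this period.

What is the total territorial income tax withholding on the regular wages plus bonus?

Territorial Income Tax: taxable = 20,841.00 Cr
  1,546.00 Cr + 27.8% × (20,841.00 Cr − 12,000.00 Cr) = 1,546.00 Cr + 27.8% × 8,841.00 Cr = 4,003.80 Cr
Supplemental (25% flat on bonus): 25% × 18,500.00 Cr = 4,625.00 Cr
Total territorial income tax: 4,003.80 Cr + 4,625.00 Cr = 8,628.80 Cr

8,628.80 Cr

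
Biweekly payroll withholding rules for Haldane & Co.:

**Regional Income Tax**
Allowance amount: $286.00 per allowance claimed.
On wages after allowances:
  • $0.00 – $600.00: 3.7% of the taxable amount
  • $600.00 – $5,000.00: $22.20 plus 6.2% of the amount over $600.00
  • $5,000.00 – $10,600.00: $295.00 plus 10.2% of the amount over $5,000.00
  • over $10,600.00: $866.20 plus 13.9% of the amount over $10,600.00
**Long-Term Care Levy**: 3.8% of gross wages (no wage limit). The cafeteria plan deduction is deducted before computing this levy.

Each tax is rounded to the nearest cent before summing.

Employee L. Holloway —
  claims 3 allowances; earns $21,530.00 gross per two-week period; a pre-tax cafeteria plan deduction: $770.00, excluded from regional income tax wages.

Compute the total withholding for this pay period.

Regional Income Tax: taxable = $21,530.00 − $770.00 − 3×$286.00 = $19,902.00
  $866.20 + 13.9% × ($19,902.00 − $10,600.00) = $866.20 + 13.9% × $9,302.00 = $2,159.18
Long-Term Care Levy: 3.8% × $20,760.00 = $788.88
Total: $2,159.18 + $788.88 = $2,948.06

$2,948.06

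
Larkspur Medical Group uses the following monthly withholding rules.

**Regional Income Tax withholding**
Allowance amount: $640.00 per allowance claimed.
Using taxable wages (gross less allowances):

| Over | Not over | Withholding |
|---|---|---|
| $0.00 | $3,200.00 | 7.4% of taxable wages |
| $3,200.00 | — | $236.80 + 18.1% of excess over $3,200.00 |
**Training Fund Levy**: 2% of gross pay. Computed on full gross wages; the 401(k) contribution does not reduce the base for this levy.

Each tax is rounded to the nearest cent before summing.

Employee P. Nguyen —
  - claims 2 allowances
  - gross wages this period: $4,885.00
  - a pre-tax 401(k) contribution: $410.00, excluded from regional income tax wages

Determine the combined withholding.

Regional Income Tax: taxable = $4,885.00 − $410.00 − 2×$640.00 = $3,195.00
  7.4% × $3,195.00 = $236.43
Training Fund Levy: 2% × $4,885.00 = $97.70
Total: $236.43 + $97.70 = $334.13

$334.13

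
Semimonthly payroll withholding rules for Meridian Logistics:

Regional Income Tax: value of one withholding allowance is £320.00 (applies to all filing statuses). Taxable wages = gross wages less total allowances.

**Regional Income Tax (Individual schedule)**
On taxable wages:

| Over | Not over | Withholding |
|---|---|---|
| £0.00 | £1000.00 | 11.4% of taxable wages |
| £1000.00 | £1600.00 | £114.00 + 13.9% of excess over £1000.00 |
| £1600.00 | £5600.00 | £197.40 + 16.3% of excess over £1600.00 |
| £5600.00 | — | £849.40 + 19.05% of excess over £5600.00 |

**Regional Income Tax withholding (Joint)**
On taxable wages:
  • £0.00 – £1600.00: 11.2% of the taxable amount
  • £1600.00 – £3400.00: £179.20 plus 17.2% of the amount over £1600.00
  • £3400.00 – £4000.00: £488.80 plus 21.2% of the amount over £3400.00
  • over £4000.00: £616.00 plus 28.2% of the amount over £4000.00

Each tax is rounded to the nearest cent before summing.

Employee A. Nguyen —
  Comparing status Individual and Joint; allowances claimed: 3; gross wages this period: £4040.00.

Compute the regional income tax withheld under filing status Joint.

£433.76

Regional Income Tax (Joint): taxable = £4040.00 − 3×£320.00 = £3080.00
  £179.20 + 17.2% × (£3080.00 − £1600.00) = £179.20 + 17.2% × £1480.00 = £433.76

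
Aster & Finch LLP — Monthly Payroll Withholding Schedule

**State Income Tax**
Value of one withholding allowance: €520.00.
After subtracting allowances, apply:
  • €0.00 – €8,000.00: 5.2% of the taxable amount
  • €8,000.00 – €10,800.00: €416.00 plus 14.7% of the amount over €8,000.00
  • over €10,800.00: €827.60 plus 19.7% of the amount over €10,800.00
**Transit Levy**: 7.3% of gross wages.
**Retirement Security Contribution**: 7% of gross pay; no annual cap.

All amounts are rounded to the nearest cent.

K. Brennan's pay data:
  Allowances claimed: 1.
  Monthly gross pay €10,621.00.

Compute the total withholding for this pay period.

€2,243.65

State Income Tax: taxable = €10,621.00 − 1×€520.00 = €10,101.00
  €416.00 + 14.7% × (€10,101.00 − €8,000.00) = €416.00 + 14.7% × €2,101.00 = €724.85
Transit Levy: 7.3% × €10,621.00 = €775.33
Retirement Security Contribution: 7% × €10,621.00 = €743.47
Total: €724.85 + €775.33 + €743.47 = €2,243.65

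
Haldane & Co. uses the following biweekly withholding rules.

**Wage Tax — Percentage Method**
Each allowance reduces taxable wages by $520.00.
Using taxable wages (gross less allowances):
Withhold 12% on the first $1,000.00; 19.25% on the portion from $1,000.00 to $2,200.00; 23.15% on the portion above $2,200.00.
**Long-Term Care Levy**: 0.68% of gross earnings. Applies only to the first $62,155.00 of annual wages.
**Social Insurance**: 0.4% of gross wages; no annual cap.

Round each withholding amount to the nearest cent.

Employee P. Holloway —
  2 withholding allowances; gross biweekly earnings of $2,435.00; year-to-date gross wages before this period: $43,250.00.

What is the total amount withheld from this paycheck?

Wage Tax: taxable = $2,435.00 − 2×$520.00 = $1,395.00
  $120.00 + 19.25% × ($1,395.00 − $1,000.00) = $120.00 + 19.25% × $395.00 = $196.04
Long-Term Care Levy: 0.68% × $2,435.00 = $16.56
Social Insurance: 0.4% × $2,435.00 = $9.74
Total: $196.04 + $16.56 + $9.74 = $222.34

$222.34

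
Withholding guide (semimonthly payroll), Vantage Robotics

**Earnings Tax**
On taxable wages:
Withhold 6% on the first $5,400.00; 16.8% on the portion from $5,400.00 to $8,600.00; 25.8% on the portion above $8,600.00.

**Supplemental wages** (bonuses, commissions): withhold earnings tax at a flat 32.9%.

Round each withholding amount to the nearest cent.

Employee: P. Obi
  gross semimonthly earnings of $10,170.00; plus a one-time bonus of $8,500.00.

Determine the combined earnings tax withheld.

$4,063.16

Earnings Tax: taxable = $10,170.00
  $861.60 + 25.8% × ($10,170.00 − $8,600.00) = $861.60 + 25.8% × $1,570.00 = $1,266.66
Supplemental (32.9% flat on bonus): 32.9% × $8,500.00 = $2,796.50
Total earnings tax: $1,266.66 + $2,796.50 = $4,063.16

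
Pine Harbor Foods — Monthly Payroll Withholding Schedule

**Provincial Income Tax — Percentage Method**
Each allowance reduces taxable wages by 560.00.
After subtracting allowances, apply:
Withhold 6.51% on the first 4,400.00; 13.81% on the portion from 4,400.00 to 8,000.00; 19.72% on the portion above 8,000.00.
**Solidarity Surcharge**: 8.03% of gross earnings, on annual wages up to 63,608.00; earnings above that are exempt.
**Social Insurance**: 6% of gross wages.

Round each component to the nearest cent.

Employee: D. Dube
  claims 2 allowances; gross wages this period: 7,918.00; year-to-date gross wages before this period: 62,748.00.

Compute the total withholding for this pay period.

1,161.74

Provincial Income Tax: taxable = 7,918.00 − 2×560.00 = 6,798.00
  286.44 + 13.81% × (6,798.00 − 4,400.00) = 286.44 + 13.81% × 2,398.00 = 617.60
Solidarity Surcharge: cap 63,608.00 − YTD 62,748.00 = 860.00 subject; 8.03% × 860.00 = 69.06
Social Insurance: 6% × 7,918.00 = 475.08
Total: 617.60 + 69.06 + 475.08 = 1,161.74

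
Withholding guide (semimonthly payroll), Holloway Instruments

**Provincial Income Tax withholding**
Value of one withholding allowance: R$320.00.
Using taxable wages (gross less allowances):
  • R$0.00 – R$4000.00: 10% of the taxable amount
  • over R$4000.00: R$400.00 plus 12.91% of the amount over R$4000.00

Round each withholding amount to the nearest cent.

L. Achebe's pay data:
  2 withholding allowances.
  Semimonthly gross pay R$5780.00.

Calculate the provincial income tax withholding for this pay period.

R$547.17

Provincial Income Tax: taxable = R$5780.00 − 2×R$320.00 = R$5140.00
  R$400.00 + 12.91% × (R$5140.00 − R$4000.00) = R$400.00 + 12.91% × R$1140.00 = R$547.17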